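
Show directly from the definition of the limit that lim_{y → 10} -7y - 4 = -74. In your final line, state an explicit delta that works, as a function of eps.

Let eps > 0 be given. We need delta > 0 so that 0 < |y − 10| < delta implies |(-7y - 4) + 74| < eps.
|(-7y - 4) + 74| = |-7y + 70| = 7|y − 10|.
Thus it suffices that |y − 10| < eps/7.
Choosing delta = eps/7 gives |(-7y - 4) + 74| = 7|y − 10| < eps whenever |y − 10| < delta.

delta = eps/7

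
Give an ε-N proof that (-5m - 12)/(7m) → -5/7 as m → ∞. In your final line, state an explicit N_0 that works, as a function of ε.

Fix ε > 0. For m ≥ 1, |(-5m - 12)/(7m) + 5/7| = |-84|/(7(7m)) = 84/(7(7m)).
Since 7m ≥ 7m for m ≥ 1, this is ≤ 84/(7·7m) = (12/7)/m.
So |(-5m - 12)/(7m) + 5/7| < ε whenever m > (12/7)/ε.
Take N_0 = (12/7)/ε. If m > N_0 then |(-5m - 12)/(7m) + 5/7| ≤ (12/7)/m < ε.

N_0 = (12/7)/ε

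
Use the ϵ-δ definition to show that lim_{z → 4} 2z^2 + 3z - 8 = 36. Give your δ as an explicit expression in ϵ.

Suppose ϵ > 0. We want δ > 0 such that 0 < |z − 4| < δ implies |(2z^2 + 3z - 8) − 36| < ϵ.
(2z^2 + 3z - 8) − 36 = 2z^2 + 3z - 44 = (z − 4)(2z + 11).
So |(2z^2 + 3z - 8) − 36| = |z − 4|·|2z + 11|.
Assume first that |z − 4| < 1, so |z| < 5. Then |2z + 11| ≤ 2·5 + 11 = 21.
Hence |(2z^2 + 3z - 8) − 36| ≤ 21|z − 4| < ϵ provided |z − 4| < ϵ/21.
Take δ = min(1, ϵ/21). Then 0 < |z − 4| < δ gives both |z − 4| < 1 and |z − 4| < ϵ/21, so |(2z^2 + 3z - 8) − 36| < ϵ.

δ = min(1, ϵ/21)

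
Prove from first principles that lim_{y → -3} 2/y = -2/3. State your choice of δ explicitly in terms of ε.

δ = min(3/2, (9/4)ε)

Let ε > 0 be given. We seek δ > 0 such that 0 < |y + 3| < δ implies |2/y + 2/3| < ε.
|2/y + 2/3| = 2·|-3 − y|/(3·|y|) = 2|y + 3|/(3|y|).
Restrict δ ≤ 3/2. Then |y + 3| < 3/2 gives |y| > 3/2, so 3|y| > 9/2.
Then |2/y + 2/3| < 2|y + 3|/(9/2), which is < ε when |y + 3| < (9/4)ε.
Take δ = min(3/2, (9/4)ε). Then 0 < |y + 3| < δ gives both |y + 3| < 3/2 and |y + 3| < (9/4)ε, so |2/y + 2/3| < ε.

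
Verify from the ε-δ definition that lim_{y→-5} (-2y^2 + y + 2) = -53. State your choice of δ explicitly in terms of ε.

Let ε > 0. We want δ > 0 such that 0 < |y + 5| < δ implies |(-2y^2 + y + 2) + 53| < ε.
(-2y^2 + y + 2) + 53 = -2y^2 + y + 55 = (y + 5)(-2y + 11).
So |(-2y^2 + y + 2) + 53| = |y + 5|·|-2y + 11|.
Require δ ≤ 1. Then |y + 5| < 1 gives |y| < 6, and by the triangle inequality |-2y + 11| ≤ 2·6 + 11 = 23.
Hence |(-2y^2 + y + 2) + 53| ≤ 23|y + 5| < ε provided |y + 5| < ε/23.
Take δ = min(1, ε/23). Then 0 < |y + 5| < δ gives both |y + 5| < 1 and |y + 5| < ε/23, so |(-2y^2 + y + 2) + 53| < ε.

δ = min(1, ε/23)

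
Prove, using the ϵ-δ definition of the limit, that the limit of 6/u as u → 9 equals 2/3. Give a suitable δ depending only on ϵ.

Let ϵ > 0 be given. We seek δ > 0 such that 0 < |u − 9| < δ implies |6/u − (2/3)| < ϵ.
|6/u − (2/3)| = 6·|9 − u|/(9·|u|) = 6|u − 9|/(9|u|).
Restrict δ ≤ 9/2. Then |u − 9| < 9/2 gives |u| > 9/2, so 9|u| > 81/2.
Then |6/u − (2/3)| < 6|u − 9|/(81/2), which is < ϵ when |u − 9| < (27/4)ϵ.
Take δ = min(9/2, (27/4)ϵ). Then 0 < |u − 9| < δ gives both |u − 9| < 9/2 and |u − 9| < (27/4)ϵ, so |6/u − (2/3)| < ϵ.

δ = min(9/2, (27/4)ϵ)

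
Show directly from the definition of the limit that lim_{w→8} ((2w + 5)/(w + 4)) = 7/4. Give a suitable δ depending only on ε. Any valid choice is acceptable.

Suppose ε > 0. We want δ > 0 with 0 < |w − 8| < δ ⇒ |(2w + 5)/(w + 4) − (7/4)| < ε.
Combining over a common denominator, (2w + 5)/(w + 4) − (7/4) = [(2w + 5)·12 − 21·(w + 4)] / [12·(w + 4)] = 3(w − 8) / (12(w + 4)).
So |(2w + 5)/(w + 4) − (7/4)| = 3|w − 8| / (12·|w + 4|).
Restrict δ ≤ 6. Then |w − 8| < 6 gives |w + 4| = |(w − 8) + 12| ≥ 12 − 6 = 6.
Hence |(2w + 5)/(w + 4) − (7/4)| < 3|w − 8|/(12·6) = (1/24)|w − 8|, which is < ε once |w − 8| < 24ε.
Take δ = min(6, 24ε). Then 0 < |w − 8| < δ forces both bounds, so |(2w + 5)/(w + 4) − (7/4)| < ε.

δ = min(6, 24ε)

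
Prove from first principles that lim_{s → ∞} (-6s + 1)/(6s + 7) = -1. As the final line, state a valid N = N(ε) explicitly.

N = (4/3)/ε

Fix ε > 0. We seek N > 0 such that s > N implies |(-6s + 1)/(6s + 7) + 1| < ε.
(-6s + 1)/(6s + 7) + 1 = (6(-6s + 1) − (-6)(6s + 7)) / (6(6s + 7)) = 48/(6(6s + 7)).
For s > 0 we have 6s + 7 > 6s, so |(-6s + 1)/(6s + 7) + 1| = 48/(6(6s + 7)) < 48/(6·6s) = (4/3)/s.
Thus |(-6s + 1)/(6s + 7) + 1| < ε whenever s > (4/3)/ε.
Take N = (4/3)/ε. If s > N then |(-6s + 1)/(6s + 7) + 1| < (4/3)/s < ε.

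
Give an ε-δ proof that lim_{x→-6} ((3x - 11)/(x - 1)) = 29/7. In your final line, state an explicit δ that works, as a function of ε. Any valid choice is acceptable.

δ = min(7/2, (49/16)ε)

Let ε > 0 be given. We want δ > 0 with 0 < |x + 6| < δ ⇒ |(3x - 11)/(x - 1) − (29/7)| < ε.
Combining over a common denominator, (3x - 11)/(x - 1) − (29/7) = [(3x - 11)·(-7) − (-29)·(x - 1)] / [(-7)·(x - 1)] = 8(x + 6) / ((-7)(x - 1)).
So |(3x - 11)/(x - 1) − (29/7)| = 8|x + 6| / (7·|x − 1|).
Require δ ≤ 7/2, so |x − 1| ≥ |-7| − |x + 6| > 7 − 7/2 = 7/2.
Hence |(3x - 11)/(x - 1) − (29/7)| < 8|x + 6|/(7·(7/2)) = (16/49)|x + 6|, which is < ε once |x + 6| < (49/16)ε.
Take δ = min(7/2, (49/16)ε). Then 0 < |x + 6| < δ forces both bounds, so |(3x - 11)/(x - 1) − (29/7)| < ε.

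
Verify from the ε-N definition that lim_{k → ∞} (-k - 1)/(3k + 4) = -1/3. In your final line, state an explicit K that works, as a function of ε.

K = (1/9)/ε

Let ε > 0. For k ≥ 1, |(-k - 1)/(3k + 4) + 1/3| = |1|/(3(3k + 4)) = 1/(3(3k + 4)).
Since 3k + 4 ≥ 3k for k ≥ 1, this is ≤ 1/(3·3k) = (1/9)/k.
So |(-k - 1)/(3k + 4) + 1/3| < ε whenever k > (1/9)/ε.
Take K = (1/9)/ε. If k > K then |(-k - 1)/(3k + 4) + 1/3| ≤ (1/9)/k < ε.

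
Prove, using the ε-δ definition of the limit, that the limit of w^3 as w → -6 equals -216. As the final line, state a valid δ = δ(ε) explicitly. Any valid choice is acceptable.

Fix ε > 0. We seek δ > 0 with 0 < |w + 6| < δ ⇒ |w^3 + 216| < ε.
Factor: w^3 + 216 = (w + 6)(w^2 - 6w + 36), so |w^3 + 216| = |w + 6|·|w^2 - 6w + 36|.
Restrict δ ≤ 1. Then |w + 6| < 1 gives |w| < 7, so by the triangle inequality |w^2 - 6w + 36| ≤ 7^2 + 6·7 + 36 = 127.
Hence |w^3 + 216| ≤ 127|w + 6|, which is < ε once |w + 6| < ε/127.
Take δ = min(1, ε/127). If 0 < |w + 6| < δ then both bounds hold and |w^3 + 216| ≤ 127|w + 6| < 127·(ε/127) = ε.

δ = min(1, ε/127)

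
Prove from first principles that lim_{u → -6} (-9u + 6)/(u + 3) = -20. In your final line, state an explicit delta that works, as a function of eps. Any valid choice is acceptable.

delta = min(3/2, (3/22)eps)

Let eps > 0. We want delta > 0 with 0 < |u + 6| < delta ⇒ |(-9u + 6)/(u + 3) + 20| < eps.
Combining over a common denominator, (-9u + 6)/(u + 3) + 20 = [(-9u + 6)·(-3) − 60·(u + 3)] / [(-3)·(u + 3)] = -33(u + 6) / ((-3)(u + 3)).
So |(-9u + 6)/(u + 3) + 20| = 33|u + 6| / (3·|u + 3|).
Restrict delta ≤ 3/2. Then |u + 6| < 3/2 gives |u + 3| = |(u + 6) + (-3)| ≥ 3 − 3/2 = 3/2.
Hence |(-9u + 6)/(u + 3) + 20| < 33|u + 6|/(3·(3/2)) = (22/3)|u + 6|, which is < eps once |u + 6| < (3/22)eps.
Take delta = min(3/2, (3/22)eps). Then 0 < |u + 6| < delta forces both bounds, so |(-9u + 6)/(u + 3) + 20| < eps.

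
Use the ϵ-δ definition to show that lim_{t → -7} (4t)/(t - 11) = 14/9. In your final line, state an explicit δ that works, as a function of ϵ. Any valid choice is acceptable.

δ = min(9, (81/22)ϵ)

Let ϵ > 0 be given. We want δ > 0 with 0 < |t + 7| < δ ⇒ |(4t)/(t - 11) − (14/9)| < ϵ.
Combining over a common denominator, (4t)/(t - 11) − (14/9) = [(4t)·(-18) − (-28)·(t - 11)] / [(-18)·(t - 11)] = -44(t + 7) / ((-18)(t - 11)).
So |(4t)/(t - 11) − (14/9)| = 44|t + 7| / (18·|t − 11|).
Restrict δ ≤ 9. Then |t + 7| < 9 gives |t − 11| = |(t + 7) + (-18)| ≥ 18 − 9 = 9.
Hence |(4t)/(t - 11) − (14/9)| < 44|t + 7|/(18·9) = (22/81)|t + 7|, which is < ϵ once |t + 7| < (81/22)ϵ.
Take δ = min(9, (81/22)ϵ). Then 0 < |t + 7| < δ forces both bounds, so |(4t)/(t - 11) − (14/9)| < ϵ.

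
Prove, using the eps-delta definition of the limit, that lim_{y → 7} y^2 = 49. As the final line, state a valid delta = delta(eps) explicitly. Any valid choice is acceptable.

Fix eps > 0. We seek delta > 0 with 0 < |y − 7| < delta ⇒ |y^2 − 49| < eps.
Factor: y^2 − 49 = (y − 7)(y + 7), so |y^2 − 49| = |y − 7|·|y + 7|.
Restrict delta ≤ 1. Then |y − 7| < 1 gives |y| < 8, so by the triangle inequality |y + 7| ≤ 8 + 7 = 15.
Hence |y^2 − 49| ≤ 15|y − 7|, which is < eps once |y − 7| < eps/15.
Take delta = min(1, eps/15). If 0 < |y − 7| < delta then both bounds hold and |y^2 − 49| ≤ 15|y − 7| < 15·(eps/15) = eps.

delta = min(1, eps/15)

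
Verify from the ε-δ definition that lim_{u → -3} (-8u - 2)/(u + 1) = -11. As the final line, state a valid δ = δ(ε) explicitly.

Let ε > 0 be given. We want δ > 0 with 0 < |u + 3| < δ ⇒ |(-8u - 2)/(u + 1) + 11| < ε.
Combining over a common denominator, (-8u - 2)/(u + 1) + 11 = [(-8u - 2)·(-2) − 22·(u + 1)] / [(-2)·(u + 1)] = -6(u + 3) / ((-2)(u + 1)).
So |(-8u - 2)/(u + 1) + 11| = 6|u + 3| / (2·|u + 1|).
Restrict δ ≤ 1. Then |u + 3| < 1 gives |u + 1| = |(u + 3) + (-2)| ≥ 2 − 1 = 1.
Hence |(-8u - 2)/(u + 1) + 11| < 6|u + 3|/(2·1) = 3|u + 3|, which is < ε once |u + 3| < (1/3)ε.
Take δ = min(1, (1/3)ε). Then 0 < |u + 3| < δ forces both bounds, so |(-8u - 2)/(u + 1) + 11| < ε.

δ = min(1, (1/3)ε)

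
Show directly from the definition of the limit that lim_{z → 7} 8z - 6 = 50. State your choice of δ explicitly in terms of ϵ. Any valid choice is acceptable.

Fix ϵ > 0. We need δ > 0 so that 0 < |z − 7| < δ implies |(8z - 6) − 50| < ϵ.
Since (8z - 6) − 50 = 8(z − 7), we have |(8z - 6) − 50| = 8|z − 7|.
Thus it suffices that |z − 7| < ϵ/8.
Choosing δ = ϵ/8 gives |(8z - 6) − 50| = 8|z − 7| < ϵ whenever |z − 7| < δ.

δ = ϵ/8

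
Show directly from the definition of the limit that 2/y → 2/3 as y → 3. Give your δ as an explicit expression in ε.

Fix ε > 0. We seek δ > 0 such that 0 < |y − 3| < δ implies |2/y − (2/3)| < ε.
|2/y − (2/3)| = 2·|3 − y|/(3·|y|) = 2|y − 3|/(3|y|).
Restrict δ ≤ 3/2. Then |y − 3| < 3/2 gives |y| > 3/2, so 3|y| > 9/2.
Then |2/y − (2/3)| < 2|y − 3|/(9/2), which is < ε when |y − 3| < (9/4)ε.
Take δ = min(3/2, (9/4)ε). Then 0 < |y − 3| < δ gives both |y − 3| < 3/2 and |y − 3| < (9/4)ε, so |2/y − (2/3)| < ε.

δ = min(3/2, (9/4)ε)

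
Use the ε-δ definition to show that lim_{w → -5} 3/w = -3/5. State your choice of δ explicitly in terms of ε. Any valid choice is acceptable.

δ = min(5/2, (25/6)ε)

Fix ε > 0. We seek δ > 0 such that 0 < |w + 5| < δ implies |3/w + 3/5| < ε.
|3/w + 3/5| = 3·|-5 − w|/(5·|w|) = 3|w + 5|/(5|w|).
Restrict δ ≤ 5/2. Then |w + 5| < 5/2 gives |w| > 5/2, so 5|w| > 25/2.
Then |3/w + 3/5| < 3|w + 5|/(25/2), which is < ε when |w + 5| < (25/6)ε.
Take δ = min(5/2, (25/6)ε). Then 0 < |w + 5| < δ gives both |w + 5| < 5/2 and |w + 5| < (25/6)ε, so |3/w + 3/5| < ε.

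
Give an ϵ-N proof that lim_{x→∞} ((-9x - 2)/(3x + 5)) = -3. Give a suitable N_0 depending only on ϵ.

Suppose ϵ > 0. We seek N_0 > 0 such that x > N_0 implies |(-9x - 2)/(3x + 5) + 3| < ϵ.
(-9x - 2)/(3x + 5) + 3 = (3(-9x - 2) − (-9)(3x + 5)) / (3(3x + 5)) = 39/(3(3x + 5)).
For x > 0 we have 3x + 5 > 3x, so |(-9x - 2)/(3x + 5) + 3| = 39/(3(3x + 5)) < 39/(3·3x) = (13/3)/x.
Thus |(-9x - 2)/(3x + 5) + 3| < ϵ whenever x > (13/3)/ϵ.
Take N_0 = (13/3)/ϵ. If x > N_0 then |(-9x - 2)/(3x + 5) + 3| < (13/3)/x < ϵ.

N_0 = (13/3)/ϵ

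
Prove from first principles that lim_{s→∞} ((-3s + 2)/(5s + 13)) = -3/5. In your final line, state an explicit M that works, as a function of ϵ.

M = (49/25)/ϵ

Fix ϵ > 0. We seek M > 0 such that s > M implies |(-3s + 2)/(5s + 13) + 3/5| < ϵ.
(-3s + 2)/(5s + 13) + 3/5 = (5(-3s + 2) − (-3)(5s + 13)) / (5(5s + 13)) = 49/(5(5s + 13)).
For s > 0 we have 5s + 13 > 5s, so |(-3s + 2)/(5s + 13) + 3/5| = 49/(5(5s + 13)) < 49/(5·5s) = (49/25)/s.
Thus |(-3s + 2)/(5s + 13) + 3/5| < ϵ whenever s > (49/25)/ϵ.
Take M = (49/25)/ϵ. If s > M then |(-3s + 2)/(5s + 13) + 3/5| < (49/25)/s < ϵ.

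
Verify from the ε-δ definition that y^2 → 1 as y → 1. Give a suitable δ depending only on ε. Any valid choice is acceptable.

δ = min(2, ε/4)

Let ε > 0. We seek δ > 0 with 0 < |y − 1| < δ ⇒ |y^2 − 1| < ε.
Factor: y^2 − 1 = (y − 1)(y + 1), so |y^2 − 1| = |y − 1|·|y + 1|.
Restrict δ ≤ 2. Then |y − 1| < 2 gives |y| < 3, so by the triangle inequality |y + 1| ≤ 3 + 1 = 4.
Hence |y^2 − 1| ≤ 4|y − 1|, which is < ε once |y − 1| < ε/4.
Take δ = min(2, ε/4). If 0 < |y − 1| < δ then both bounds hold and |y^2 − 1| ≤ 4|y − 1| < 4·(ε/4) = ε.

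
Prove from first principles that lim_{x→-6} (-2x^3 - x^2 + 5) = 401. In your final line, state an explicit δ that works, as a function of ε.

δ = min(2, ε/282)

Let ε > 0. We want δ > 0 such that 0 < |x + 6| < δ implies |(-2x^3 - x^2 + 5) − 401| < ε.
(-2x^3 - x^2 + 5) − 401 = -2x^3 - x^2 - 396 = (x + 6)(-2x^2 + 11x - 66).
So |(-2x^3 - x^2 + 5) − 401| = |x + 6|·|-2x^2 + 11x - 66|.
Require δ ≤ 2. Then |x + 6| < 2 gives |x| < 8, and by the triangle inequality |-2x^2 + 11x - 66| ≤ 2·8^2 + 11·8 + 66 = 282.
Hence |(-2x^3 - x^2 + 5) − 401| ≤ 282|x + 6| < ε provided |x + 6| < ε/282.
Choosing δ = min(2, ε/282) ensures both conditions, hence |(-2x^3 - x^2 + 5) − 401| < ε.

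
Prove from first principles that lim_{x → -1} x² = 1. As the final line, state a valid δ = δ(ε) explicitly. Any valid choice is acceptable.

Let ε > 0 be given. We seek δ > 0 with 0 < |x + 1| < δ ⇒ |x² − 1| < ε.
Factor: x² − 1 = (x + 1)(x - 1), so |x² − 1| = |x + 1|·|x - 1|.
Restrict δ ≤ 1. Then |x + 1| < 1 gives |x| < 2, so by the triangle inequality |x - 1| ≤ 2 + 1 = 3.
Hence |x² − 1| ≤ 3|x + 1|, which is < ε once |x + 1| < ε/3.
Take δ = min(1, ε/3). If 0 < |x + 1| < δ then both bounds hold and |x² − 1| ≤ 3|x + 1| < 3·(ε/3) = ε.

δ = min(1, ε/3)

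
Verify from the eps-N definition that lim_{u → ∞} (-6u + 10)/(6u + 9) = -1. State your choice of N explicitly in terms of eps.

N = (19/6)/eps

Fix eps > 0. We seek N > 0 such that u > N implies |(-6u + 10)/(6u + 9) + 1| < eps.
(-6u + 10)/(6u + 9) + 1 = (6(-6u + 10) − (-6)(6u + 9)) / (6(6u + 9)) = 114/(6(6u + 9)).
For u > 0 we have 6u + 9 > 6u, so |(-6u + 10)/(6u + 9) + 1| = 114/(6(6u + 9)) < 114/(6·6u) = (19/6)/u.
Thus |(-6u + 10)/(6u + 9) + 1| < eps whenever u > (19/6)/eps.
Take N = (19/6)/eps. If u > N then |(-6u + 10)/(6u + 9) + 1| < (19/6)/u < eps.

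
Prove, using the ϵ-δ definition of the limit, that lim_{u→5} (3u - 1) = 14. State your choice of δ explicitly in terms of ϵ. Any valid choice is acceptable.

δ = ϵ/3

Let ϵ > 0 be given. We need δ > 0 so that 0 < |u − 5| < δ implies |(3u - 1) − 14| < ϵ.
Since (3u - 1) − 14 = 3(u − 5), we have |(3u - 1) − 14| = 3|u − 5|.
Thus it suffices that |u − 5| < ϵ/3.
Choosing δ = ϵ/3 gives |(3u - 1) − 14| = 3|u − 5| < ϵ whenever |u − 5| < δ.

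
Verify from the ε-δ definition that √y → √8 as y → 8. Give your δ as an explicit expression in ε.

δ = min(8, √8·ε)

Let ε > 0. We want δ > 0 such that 0 < |y − 8| < δ implies |√y − √8| < ε.
Multiplying by the conjugate, |√y − √8| = |y − 8|/(√y + √8).
Restrict δ ≤ 8 so that |y − 8| < 8 forces y > 0, and then √y + √8 > √8.
Hence |√y − √8| < |y − 8|/√8, which is < ε once |y − 8| < √8·ε.
Take δ = min(8, √8·ε). If 0 < |y − 8| < δ then y > 0 and |√y − √8| < |y − 8|/√8 < ε.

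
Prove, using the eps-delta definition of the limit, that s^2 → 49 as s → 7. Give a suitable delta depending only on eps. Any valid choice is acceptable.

delta = min(1, eps/15)

Let eps > 0 be given. We seek delta > 0 with 0 < |s − 7| < delta ⇒ |s^2 − 49| < eps.
Factor: s^2 − 49 = (s − 7)(s + 7), so |s^2 − 49| = |s − 7|·|s + 7|.
Restrict delta ≤ 1. Then |s − 7| < 1 gives |s| < 8, so by the triangle inequality |s + 7| ≤ 8 + 7 = 15.
Hence |s^2 − 49| ≤ 15|s − 7|, which is < eps once |s − 7| < eps/15.
Take delta = min(1, eps/15). If 0 < |s − 7| < delta then both bounds hold and |s^2 − 49| ≤ 15|s − 7| < 15·(eps/15) = eps.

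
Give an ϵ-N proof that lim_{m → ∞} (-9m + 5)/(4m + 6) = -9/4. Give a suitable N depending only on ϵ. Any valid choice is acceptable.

N = (37/8)/ϵ

Let ϵ > 0. For m ≥ 1, |(-9m + 5)/(4m + 6) + 9/4| = |74|/(4(4m + 6)) = 74/(4(4m + 6)).
Since 4m + 6 ≥ 4m for m ≥ 1, this is ≤ 74/(4·4m) = (37/8)/m.
So |(-9m + 5)/(4m + 6) + 9/4| < ϵ whenever m > (37/8)/ϵ.
Take N = (37/8)/ϵ. If m > N then |(-9m + 5)/(4m + 6) + 9/4| ≤ (37/8)/m < ϵ.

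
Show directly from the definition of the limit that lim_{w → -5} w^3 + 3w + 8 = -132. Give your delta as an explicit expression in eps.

Let eps > 0. We want delta > 0 such that 0 < |w + 5| < delta implies |(w^3 + 3w + 8) + 132| < eps.
(w^3 + 3w + 8) + 132 = w^3 + 3w + 140 = (w + 5)(w^2 - 5w + 28).
So |(w^3 + 3w + 8) + 132| = |w + 5|·|w^2 - 5w + 28|.
Assume first that |w + 5| < 1, so |w| < 6. Then |w^2 - 5w + 28| ≤ 6^2 + 5·6 + 28 = 94.
Hence |(w^3 + 3w + 8) + 132| ≤ 94|w + 5| < eps provided |w + 5| < eps/94.
Take delta = min(1, eps/94). Then 0 < |w + 5| < delta gives both |w + 5| < 1 and |w + 5| < eps/94, so |(w^3 + 3w + 8) + 132| < eps.

delta = min(1, eps/94)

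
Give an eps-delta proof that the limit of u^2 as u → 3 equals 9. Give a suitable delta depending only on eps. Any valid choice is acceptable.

delta = min(1, eps/7)

Let eps > 0. We seek delta > 0 with 0 < |u − 3| < delta ⇒ |u^2 − 9| < eps.
Factor: u^2 − 9 = (u − 3)(u + 3), so |u^2 − 9| = |u − 3|·|u + 3|.
Impose delta ≤ 1 so that |u| < 4; then |u + 3| ≤ 7.
Hence |u^2 − 9| ≤ 7|u − 3|, which is < eps once |u − 3| < eps/7.
Take delta = min(1, eps/7). If 0 < |u − 3| < delta then both bounds hold and |u^2 − 9| ≤ 7|u − 3| < 7·(eps/7) = eps.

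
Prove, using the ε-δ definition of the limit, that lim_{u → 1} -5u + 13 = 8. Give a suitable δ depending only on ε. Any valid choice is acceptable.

Fix ε > 0. We need δ > 0 so that 0 < |u − 1| < δ implies |(-5u + 13) − 8| < ε.
Since (-5u + 13) − 8 = -5(u − 1), we have |(-5u + 13) − 8| = 5|u − 1|.
So 5|u − 1| < ε exactly when |u − 1| < ε/5.
Choosing δ = ε/5 gives |(-5u + 13) − 8| = 5|u − 1| < ε whenever |u − 1| < δ.

δ = ε/5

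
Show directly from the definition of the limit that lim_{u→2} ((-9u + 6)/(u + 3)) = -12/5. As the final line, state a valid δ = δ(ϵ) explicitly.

δ = min(5/2, (25/66)ϵ)

Let ϵ > 0 be given. We want δ > 0 with 0 < |u − 2| < δ ⇒ |(-9u + 6)/(u + 3) + 12/5| < ϵ.
Combining over a common denominator, (-9u + 6)/(u + 3) + 12/5 = [(-9u + 6)·5 − (-12)·(u + 3)] / [5·(u + 3)] = -33(u − 2) / (5(u + 3)).
So |(-9u + 6)/(u + 3) + 12/5| = 33|u − 2| / (5·|u + 3|).
Require δ ≤ 5/2, so |u + 3| ≥ |5| − |u − 2| > 5 − 5/2 = 5/2.
Hence |(-9u + 6)/(u + 3) + 12/5| < 33|u − 2|/(5·(5/2)) = (66/25)|u − 2|, which is < ϵ once |u − 2| < (25/66)ϵ.
Take δ = min(5/2, (25/66)ϵ). Then 0 < |u − 2| < δ forces both bounds, so |(-9u + 6)/(u + 3) + 12/5| < ϵ.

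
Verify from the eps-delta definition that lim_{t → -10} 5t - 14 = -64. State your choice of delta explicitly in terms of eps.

Let eps > 0 be given. We need delta > 0 so that 0 < |t + 10| < delta implies |(5t - 14) + 64| < eps.
|(5t - 14) + 64| = |5t + 50| = 5|t + 10|.
Thus it suffices that |t + 10| < eps/5.
Choosing delta = eps/5 gives |(5t - 14) + 64| = 5|t + 10| < eps whenever |t + 10| < delta.

delta = eps/5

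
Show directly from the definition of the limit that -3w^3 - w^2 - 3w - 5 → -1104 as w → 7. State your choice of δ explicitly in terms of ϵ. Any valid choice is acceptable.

Fix ϵ > 0. We want δ > 0 such that 0 < |w − 7| < δ implies |(-3w^3 - w^2 - 3w - 5) + 1104| < ϵ.
(-3w^3 - w^2 - 3w - 5) + 1104 = -3w^3 - w^2 - 3w + 1099 = (w − 7)(-3w^2 - 22w - 157).
So |(-3w^3 - w^2 - 3w - 5) + 1104| = |w − 7|·|-3w^2 - 22w - 157|.
Assume first that |w − 7| < 1, so |w| < 8. Then |-3w^2 - 22w - 157| ≤ 3·8^2 + 22·8 + 157 = 525.
Hence |(-3w^3 - w^2 - 3w - 5) + 1104| ≤ 525|w − 7| < ϵ provided |w − 7| < ϵ/525.
Take δ = min(1, ϵ/525). Then 0 < |w − 7| < δ gives both |w − 7| < 1 and |w − 7| < ϵ/525, so |(-3w^3 - w^2 - 3w - 5) + 1104| < ϵ.

δ = min(1, ϵ/525)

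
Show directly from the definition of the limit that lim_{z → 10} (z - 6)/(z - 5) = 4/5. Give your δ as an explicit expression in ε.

Let ε > 0 be given. We want δ > 0 with 0 < |z − 10| < δ ⇒ |(z - 6)/(z - 5) − (4/5)| < ε.
Combining over a common denominator, (z - 6)/(z - 5) − (4/5) = [(z - 6)·5 − 4·(z - 5)] / [5·(z - 5)] = 1(z − 10) / (5(z - 5)).
So |(z - 6)/(z - 5) − (4/5)| = |z − 10| / (5·|z − 5|).
Restrict δ ≤ 5/2. Then |z − 10| < 5/2 gives |z − 5| = |(z − 10) + 5| ≥ 5 − 5/2 = 5/2.
Hence |(z - 6)/(z - 5) − (4/5)| < |z − 10|/(5·(5/2)) = (2/25)|z − 10|, which is < ε once |z − 10| < (25/2)ε.
Take δ = min(5/2, (25/2)ε). Then 0 < |z − 10| < δ forces both bounds, so |(z - 6)/(z - 5) − (4/5)| < ε.

δ = min(5/2, (25/2)ε)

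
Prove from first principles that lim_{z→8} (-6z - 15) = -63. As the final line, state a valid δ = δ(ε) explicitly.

Let ε > 0. We need δ > 0 so that 0 < |z − 8| < δ implies |(-6z - 15) + 63| < ε.
Since (-6z - 15) + 63 = -6(z − 8), we have |(-6z - 15) + 63| = 6|z − 8|.
So 6|z − 8| < ε exactly when |z − 8| < ε/6.
Choosing δ = ε/6 gives |(-6z - 15) + 63| = 6|z − 8| < ε whenever |z − 8| < δ.

δ = ε/6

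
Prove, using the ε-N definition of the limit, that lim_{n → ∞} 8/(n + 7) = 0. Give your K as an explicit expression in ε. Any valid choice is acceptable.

Suppose ε > 0. For n ≥ 1, |8/(n + 7) − 0| = 8/(n + 7) ≤ 8/n.
We need 8/n < ε, i.e. n > 8/ε.
Take K = 8/ε. If n > K then |8/(n + 7)| ≤ 8/n < ε.

K = 8/ε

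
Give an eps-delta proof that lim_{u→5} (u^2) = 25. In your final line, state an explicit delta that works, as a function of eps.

delta = min(1, eps/11)

Suppose eps > 0. We seek delta > 0 with 0 < |u − 5| < delta ⇒ |u^2 − 25| < eps.
Factor: u^2 − 25 = (u − 5)(u + 5), so |u^2 − 25| = |u − 5|·|u + 5|.
Impose delta ≤ 1 so that |u| < 6; then |u + 5| ≤ 11.
Hence |u^2 − 25| ≤ 11|u − 5|, which is < eps once |u − 5| < eps/11.
Take delta = min(1, eps/11). If 0 < |u − 5| < delta then both bounds hold and |u^2 − 25| ≤ 11|u − 5| < 11·(eps/11) = eps.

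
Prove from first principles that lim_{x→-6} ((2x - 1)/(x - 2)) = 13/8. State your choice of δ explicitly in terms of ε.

δ = min(4, (32/3)ε)

Suppose ε > 0. We want δ > 0 with 0 < |x + 6| < δ ⇒ |(2x - 1)/(x - 2) − (13/8)| < ε.
Combining over a common denominator, (2x - 1)/(x - 2) − (13/8) = [(2x - 1)·(-8) − (-13)·(x - 2)] / [(-8)·(x - 2)] = -3(x + 6) / ((-8)(x - 2)).
So |(2x - 1)/(x - 2) − (13/8)| = 3|x + 6| / (8·|x − 2|).
Restrict δ ≤ 4. Then |x + 6| < 4 gives |x − 2| = |(x + 6) + (-8)| ≥ 8 − 4 = 4.
Hence |(2x - 1)/(x - 2) − (13/8)| < 3|x + 6|/(8·4) = (3/32)|x + 6|, which is < ε once |x + 6| < (32/3)ε.
Take δ = min(4, (32/3)ε). Then 0 < |x + 6| < δ forces both bounds, so |(2x - 1)/(x - 2) − (13/8)| < ε.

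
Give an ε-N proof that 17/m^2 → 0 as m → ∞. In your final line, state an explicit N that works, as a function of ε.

Let ε > 0 be given. For m ≥ 1, |17/m^2 − 0| = 17/m^2.
17/m^2 < ε ⇔ m^2 > 17/ε ⇔ m > (17/ε)^{1/2}.
Take N = (17/ε)^{1/2}. Then m > N implies 17/m^2 < ε.

N = (17/ε)^{1/2}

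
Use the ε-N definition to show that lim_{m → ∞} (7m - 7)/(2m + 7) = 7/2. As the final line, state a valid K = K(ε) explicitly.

K = (63/4)/ε

Let ε > 0 be given. For m ≥ 1, |(7m - 7)/(2m + 7) − (7/2)| = |-63|/(2(2m + 7)) = 63/(2(2m + 7)).
Since 2m + 7 ≥ 2m for m ≥ 1, this is ≤ 63/(2·2m) = (63/4)/m.
So |(7m - 7)/(2m + 7) − (7/2)| < ε whenever m > (63/4)/ε.
Take K = (63/4)/ε. If m > K then |(7m - 7)/(2m + 7) − (7/2)| ≤ (63/4)/m < ε.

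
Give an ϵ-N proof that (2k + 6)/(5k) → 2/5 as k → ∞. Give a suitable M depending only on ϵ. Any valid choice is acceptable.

M = (6/5)/ϵ

Let ϵ > 0. For k ≥ 1, |(2k + 6)/(5k) − (2/5)| = |30|/(5(5k)) = 30/(5(5k)).
Since 5k ≥ 5k for k ≥ 1, this is ≤ 30/(5·5k) = (6/5)/k.
So |(2k + 6)/(5k) − (2/5)| < ϵ whenever k > (6/5)/ϵ.
Take M = (6/5)/ϵ. If k > M then |(2k + 6)/(5k) − (2/5)| ≤ (6/5)/k < ϵ.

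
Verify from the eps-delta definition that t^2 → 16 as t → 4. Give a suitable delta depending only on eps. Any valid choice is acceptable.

delta = min(2, eps/10)

Let eps > 0. We seek delta > 0 with 0 < |t − 4| < delta ⇒ |t^2 − 16| < eps.
Factor: t^2 − 16 = (t − 4)(t + 4), so |t^2 − 16| = |t − 4|·|t + 4|.
Impose delta ≤ 2 so that |t| < 6; then |t + 4| ≤ 10.
Hence |t^2 − 16| ≤ 10|t − 4|, which is < eps once |t − 4| < eps/10.
Take delta = min(2, eps/10). If 0 < |t − 4| < delta then both bounds hold and |t^2 − 16| ≤ 10|t − 4| < 10·(eps/10) = eps.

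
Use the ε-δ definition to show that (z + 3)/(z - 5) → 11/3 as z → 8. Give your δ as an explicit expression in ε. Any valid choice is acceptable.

δ = min(3/2, (9/16)ε)

Suppose ε > 0. We want δ > 0 with 0 < |z − 8| < δ ⇒ |(z + 3)/(z - 5) − (11/3)| < ε.
Combining over a common denominator, (z + 3)/(z - 5) − (11/3) = [(z + 3)·3 − 11·(z - 5)] / [3·(z - 5)] = -8(z − 8) / (3(z - 5)).
So |(z + 3)/(z - 5) − (11/3)| = 8|z − 8| / (3·|z − 5|).
Restrict δ ≤ 3/2. Then |z − 8| < 3/2 gives |z − 5| = |(z − 8) + 3| ≥ 3 − 3/2 = 3/2.
Hence |(z + 3)/(z - 5) − (11/3)| < 8|z − 8|/(3·(3/2)) = (16/9)|z − 8|, which is < ε once |z − 8| < (9/16)ε.
Take δ = min(3/2, (9/16)ε). Then 0 < |z − 8| < δ forces both bounds, so |(z + 3)/(z - 5) − (11/3)| < ε.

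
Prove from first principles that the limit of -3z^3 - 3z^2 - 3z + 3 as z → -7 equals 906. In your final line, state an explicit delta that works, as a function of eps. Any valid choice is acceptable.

Suppose eps > 0. We want delta > 0 such that 0 < |z + 7| < delta implies |(-3z^3 - 3z^2 - 3z + 3) − 906| < eps.
(-3z^3 - 3z^2 - 3z + 3) − 906 = -3z^3 - 3z^2 - 3z - 903 = (z + 7)(-3z^2 + 18z - 129).
So |(-3z^3 - 3z^2 - 3z + 3) − 906| = |z + 7|·|-3z^2 + 18z - 129|.
Require delta ≤ 1. Then |z + 7| < 1 gives |z| < 8, and by the triangle inequality |-3z^2 + 18z - 129| ≤ 3·8^2 + 18·8 + 129 = 465.
Hence |(-3z^3 - 3z^2 - 3z + 3) − 906| ≤ 465|z + 7| < eps provided |z + 7| < eps/465.
Choosing delta = min(1, eps/465) ensures both conditions, hence |(-3z^3 - 3z^2 - 3z + 3) − 906| < eps.

delta = min(1, eps/465)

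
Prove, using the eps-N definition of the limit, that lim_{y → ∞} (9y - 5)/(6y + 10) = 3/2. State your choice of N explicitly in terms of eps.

N = (10/3)/eps

Fix eps > 0. We seek N > 0 such that y > N implies |(9y - 5)/(6y + 10) − (3/2)| < eps.
(9y - 5)/(6y + 10) − (3/2) = (6(9y - 5) − 9(6y + 10)) / (6(6y + 10)) = -120/(6(6y + 10)).
For y > 0 we have 6y + 10 > 6y, so |(9y - 5)/(6y + 10) − (3/2)| = 120/(6(6y + 10)) < 120/(6·6y) = (10/3)/y.
Thus |(9y - 5)/(6y + 10) − (3/2)| < eps whenever y > (10/3)/eps.
Take N = (10/3)/eps. If y > N then |(9y - 5)/(6y + 10) − (3/2)| < (10/3)/y < eps.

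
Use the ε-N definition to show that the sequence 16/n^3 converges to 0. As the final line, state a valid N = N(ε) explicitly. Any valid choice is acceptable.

N = (16/ε)^{1/3}

Let ε > 0 be given. For n ≥ 1, |16/n^3 − 0| = 16/n^3.
16/n^3 < ε ⇔ n^3 > 16/ε ⇔ n > (16/ε)^{1/3}.
Take N = (16/ε)^{1/3}. Then n > N implies 16/n^3 < ε.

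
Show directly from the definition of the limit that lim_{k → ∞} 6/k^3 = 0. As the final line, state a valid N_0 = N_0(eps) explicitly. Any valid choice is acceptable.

N_0 = (6/eps)^{1/3}

Suppose eps > 0. For k ≥ 1, |6/k^3 − 0| = 6/k^3.
6/k^3 < eps ⇔ k^3 > 6/eps ⇔ k > (6/eps)^{1/3}.
Take N_0 = (6/eps)^{1/3}. Then k > N_0 implies 6/k^3 < eps.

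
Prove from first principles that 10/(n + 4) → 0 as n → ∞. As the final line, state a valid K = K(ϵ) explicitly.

K = 10/ϵ

Suppose ϵ > 0. For n ≥ 1, |10/(n + 4) − 0| = 10/(n + 4) ≤ 10/n.
We need 10/n < ϵ, i.e. n > 10/ϵ.
Take K = 10/ϵ. If n > K then |10/(n + 4)| ≤ 10/n < ϵ.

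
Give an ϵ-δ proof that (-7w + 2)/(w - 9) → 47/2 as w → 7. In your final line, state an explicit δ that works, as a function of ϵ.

δ = min(1, (2/61)ϵ)

Suppose ϵ > 0. We want δ > 0 with 0 < |w − 7| < δ ⇒ |(-7w + 2)/(w - 9) − (47/2)| < ϵ.
Combining over a common denominator, (-7w + 2)/(w - 9) − (47/2) = [(-7w + 2)·(-2) − (-47)·(w - 9)] / [(-2)·(w - 9)] = 61(w − 7) / ((-2)(w - 9)).
So |(-7w + 2)/(w - 9) − (47/2)| = 61|w − 7| / (2·|w − 9|).
Restrict δ ≤ 1. Then |w − 7| < 1 gives |w − 9| = |(w − 7) + (-2)| ≥ 2 − 1 = 1.
Hence |(-7w + 2)/(w - 9) − (47/2)| < 61|w − 7|/(2·1) = (61/2)|w − 7|, which is < ϵ once |w − 7| < (2/61)ϵ.
Take δ = min(1, (2/61)ϵ). Then 0 < |w − 7| < δ forces both bounds, so |(-7w + 2)/(w - 9) − (47/2)| < ϵ.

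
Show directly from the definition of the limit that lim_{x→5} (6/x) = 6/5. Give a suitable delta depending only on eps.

Fix eps > 0. We seek delta > 0 such that 0 < |x − 5| < delta implies |6/x − (6/5)| < eps.
|6/x − (6/5)| = 6·|5 − x|/(5·|x|) = 6|x − 5|/(5|x|).
Require delta ≤ 5/2 so that |x| > 5 − 5/2 = 5/2, hence 5|x| > 25/2.
Then |6/x − (6/5)| < 6|x − 5|/(25/2), which is < eps when |x − 5| < (25/12)eps.
Take delta = min(5/2, (25/12)eps). Then 0 < |x − 5| < delta gives both |x − 5| < 5/2 and |x − 5| < (25/12)eps, so |6/x − (6/5)| < eps.

delta = min(5/2, (25/12)eps)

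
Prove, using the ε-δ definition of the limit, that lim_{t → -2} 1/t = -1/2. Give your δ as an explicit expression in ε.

δ = min(1, 2ε)

Suppose ε > 0. We seek δ > 0 such that 0 < |t + 2| < δ implies |1/t + 1/2| < ε.
|1/t + 1/2| = |-2 − t|/(2·|t|) = |t + 2|/(2|t|).
Restrict δ ≤ 1. Then |t + 2| < 1 gives |t| > 1, so 2|t| > 2.
Then |1/t + 1/2| < |t + 2|/2, which is < ε when |t + 2| < 2ε.
Take δ = min(1, 2ε). Then 0 < |t + 2| < δ gives both |t + 2| < 1 and |t + 2| < 2ε, so |1/t + 1/2| < ε.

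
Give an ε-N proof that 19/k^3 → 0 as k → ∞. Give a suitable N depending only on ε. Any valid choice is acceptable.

Suppose ε > 0. For k ≥ 1, |19/k^3 − 0| = 19/k^3.
19/k^3 < ε ⇔ k^3 > 19/ε ⇔ k > (19/ε)^{1/3}.
Take N = (19/ε)^{1/3}. Then k > N implies 19/k^3 < ε.

N = (19/ε)^{1/3}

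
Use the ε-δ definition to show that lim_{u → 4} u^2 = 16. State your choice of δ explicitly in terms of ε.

Let ε > 0 be given. We seek δ > 0 with 0 < |u − 4| < δ ⇒ |u^2 − 16| < ε.
Factor: u^2 − 16 = (u − 4)(u + 4), so |u^2 − 16| = |u − 4|·|u + 4|.
Restrict δ ≤ 1. Then |u − 4| < 1 gives |u| < 5, so by the triangle inequality |u + 4| ≤ 5 + 4 = 9.
Hence |u^2 − 16| ≤ 9|u − 4|, which is < ε once |u − 4| < ε/9.
Take δ = min(1, ε/9). If 0 < |u − 4| < δ then both bounds hold and |u^2 − 16| ≤ 9|u − 4| < 9·(ε/9) = ε.

δ = min(1, ε/9)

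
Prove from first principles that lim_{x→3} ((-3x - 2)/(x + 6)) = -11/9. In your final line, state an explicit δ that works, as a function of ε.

Let ε > 0. We want δ > 0 with 0 < |x − 3| < δ ⇒ |(-3x - 2)/(x + 6) + 11/9| < ε.
Combining over a common denominator, (-3x - 2)/(x + 6) + 11/9 = [(-3x - 2)·9 − (-11)·(x + 6)] / [9·(x + 6)] = -16(x − 3) / (9(x + 6)).
So |(-3x - 2)/(x + 6) + 11/9| = 16|x − 3| / (9·|x + 6|).
Restrict δ ≤ 9/2. Then |x − 3| < 9/2 gives |x + 6| = |(x − 3) + 9| ≥ 9 − 9/2 = 9/2.
Hence |(-3x - 2)/(x + 6) + 11/9| < 16|x − 3|/(9·(9/2)) = (32/81)|x − 3|, which is < ε once |x − 3| < (81/32)ε.
Take δ = min(9/2, (81/32)ε). Then 0 < |x − 3| < δ forces both bounds, so |(-3x - 2)/(x + 6) + 11/9| < ε.

δ = min(9/2, (81/32)ε)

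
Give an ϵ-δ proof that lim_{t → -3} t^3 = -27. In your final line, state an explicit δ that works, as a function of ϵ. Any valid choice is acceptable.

Fix ϵ > 0. We seek δ > 0 with 0 < |t + 3| < δ ⇒ |t^3 + 27| < ϵ.
Factor: t^3 + 27 = (t + 3)(t^2 - 3t + 9), so |t^3 + 27| = |t + 3|·|t^2 - 3t + 9|.
Restrict δ ≤ 1. Then |t + 3| < 1 gives |t| < 4, so by the triangle inequality |t^2 - 3t + 9| ≤ 4^2 + 3·4 + 9 = 37.
Hence |t^3 + 27| ≤ 37|t + 3|, which is < ϵ once |t + 3| < ϵ/37.
Take δ = min(1, ϵ/37). If 0 < |t + 3| < δ then both bounds hold and |t^3 + 27| ≤ 37|t + 3| < 37·(ϵ/37) = ϵ.

δ = min(1, ϵ/37)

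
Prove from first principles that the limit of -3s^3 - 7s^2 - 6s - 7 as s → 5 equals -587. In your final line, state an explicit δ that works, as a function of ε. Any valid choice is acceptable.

Suppose ε > 0. We want δ > 0 such that 0 < |s − 5| < δ implies |(-3s^3 - 7s^2 - 6s - 7) + 587| < ε.
(-3s^3 - 7s^2 - 6s - 7) + 587 = -3s^3 - 7s^2 - 6s + 580 = (s − 5)(-3s^2 - 22s - 116).
So |(-3s^3 - 7s^2 - 6s - 7) + 587| = |s − 5|·|-3s^2 - 22s - 116|.
Require δ ≤ 2. Then |s − 5| < 2 gives |s| < 7, and by the triangle inequality |-3s^2 - 22s - 116| ≤ 3·7^2 + 22·7 + 116 = 417.
Hence |(-3s^3 - 7s^2 - 6s - 7) + 587| ≤ 417|s − 5| < ε provided |s − 5| < ε/417.
Choosing δ = min(2, ε/417) ensures both conditions, hence |(-3s^3 - 7s^2 - 6s - 7) + 587| < ε.

δ = min(2, ε/417)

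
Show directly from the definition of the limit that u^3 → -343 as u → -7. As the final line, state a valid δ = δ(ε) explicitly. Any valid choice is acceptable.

Let ε > 0. We seek δ > 0 with 0 < |u + 7| < δ ⇒ |u^3 + 343| < ε.
Factor: u^3 + 343 = (u + 7)(u^2 - 7u + 49), so |u^3 + 343| = |u + 7|·|u^2 - 7u + 49|.
Impose δ ≤ 1 so that |u| < 8; then |u^2 - 7u + 49| ≤ 169.
Hence |u^3 + 343| ≤ 169|u + 7|, which is < ε once |u + 7| < ε/169.
Take δ = min(1, ε/169). If 0 < |u + 7| < δ then both bounds hold and |u^3 + 343| ≤ 169|u + 7| < 169·(ε/169) = ε.

δ = min(1, ε/169)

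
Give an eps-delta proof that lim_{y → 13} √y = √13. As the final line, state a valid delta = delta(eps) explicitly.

Let eps > 0 be given. We want delta > 0 such that 0 < |y − 13| < delta implies |√y − √13| < eps.
Multiplying by the conjugate, |√y − √13| = |y − 13|/(√y + √13).
Restrict delta ≤ 13 so that |y − 13| < 13 forces y > 0, and then √y + √13 > √13.
Hence |√y − √13| < |y − 13|/√13, which is < eps once |y − 13| < √13·eps.
Take delta = min(13, √13·eps). If 0 < |y − 13| < delta then y > 0 and |√y − √13| < |y − 13|/√13 < eps.

delta = min(13, √13·eps)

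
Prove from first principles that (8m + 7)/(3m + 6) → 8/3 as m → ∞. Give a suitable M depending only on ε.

Suppose ε > 0. For m ≥ 1, |(8m + 7)/(3m + 6) − (8/3)| = |-27|/(3(3m + 6)) = 27/(3(3m + 6)).
Since 3m + 6 ≥ 3m for m ≥ 1, this is ≤ 27/(3·3m) = 3/m.
So |(8m + 7)/(3m + 6) − (8/3)| < ε whenever m > 3/ε.
Take M = 3/ε. If m > M then |(8m + 7)/(3m + 6) − (8/3)| ≤ 3/m < ε.

M = 3/ε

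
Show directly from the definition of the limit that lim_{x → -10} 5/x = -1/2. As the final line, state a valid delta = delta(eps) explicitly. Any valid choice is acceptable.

Fix eps > 0. We seek delta > 0 such that 0 < |x + 10| < delta implies |5/x + 1/2| < eps.
|5/x + 1/2| = 5·|-10 − x|/(10·|x|) = 5|x + 10|/(10|x|).
Restrict delta ≤ 5. Then |x + 10| < 5 gives |x| > 5, so 10|x| > 50.
Then |5/x + 1/2| < 5|x + 10|/50, which is < eps when |x + 10| < 10eps.
Take delta = min(5, 10eps). Then 0 < |x + 10| < delta gives both |x + 10| < 5 and |x + 10| < 10eps, so |5/x + 1/2| < eps.

delta = min(5, 10eps)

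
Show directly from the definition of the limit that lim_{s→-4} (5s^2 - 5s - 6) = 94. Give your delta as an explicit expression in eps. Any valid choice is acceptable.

Let eps > 0. We want delta > 0 such that 0 < |s + 4| < delta implies |(5s^2 - 5s - 6) − 94| < eps.
(5s^2 - 5s - 6) − 94 = 5s^2 - 5s - 100 = (s + 4)(5s - 25).
So |(5s^2 - 5s - 6) − 94| = |s + 4|·|5s - 25|.
Require delta ≤ 2. Then |s + 4| < 2 gives |s| < 6, and by the triangle inequality |5s - 25| ≤ 5·6 + 25 = 55.
Hence |(5s^2 - 5s - 6) − 94| ≤ 55|s + 4| < eps provided |s + 4| < eps/55.
Take delta = min(2, eps/55). Then 0 < |s + 4| < delta gives both |s + 4| < 2 and |s + 4| < eps/55, so |(5s^2 - 5s - 6) − 94| < eps.

delta = min(2, eps/55)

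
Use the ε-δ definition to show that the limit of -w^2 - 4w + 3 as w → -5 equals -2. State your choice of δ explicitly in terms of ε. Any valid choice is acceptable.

δ = min(1, ε/7)

Suppose ε > 0. We want δ > 0 such that 0 < |w + 5| < δ implies |(-w^2 - 4w + 3) + 2| < ε.
(-w^2 - 4w + 3) + 2 = -w^2 - 4w + 5 = (w + 5)(-w + 1).
So |(-w^2 - 4w + 3) + 2| = |w + 5|·|-w + 1|.
Require δ ≤ 1. Then |w + 5| < 1 gives |w| < 6, and by the triangle inequality |-w + 1| ≤ 6 + 1 = 7.
Hence |(-w^2 - 4w + 3) + 2| ≤ 7|w + 5| < ε provided |w + 5| < ε/7.
Choosing δ = min(1, ε/7) ensures both conditions, hence |(-w^2 - 4w + 3) + 2| < ε.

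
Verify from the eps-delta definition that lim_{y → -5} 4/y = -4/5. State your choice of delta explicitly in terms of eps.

Fix eps > 0. We seek delta > 0 such that 0 < |y + 5| < delta implies |4/y + 4/5| < eps.
|4/y + 4/5| = 4·|-5 − y|/(5·|y|) = 4|y + 5|/(5|y|).
Require delta ≤ 5/2 so that |y| > 5 − 5/2 = 5/2, hence 5|y| > 25/2.
Then |4/y + 4/5| < 4|y + 5|/(25/2), which is < eps when |y + 5| < (25/8)eps.
Take delta = min(5/2, (25/8)eps). Then 0 < |y + 5| < delta gives both |y + 5| < 5/2 and |y + 5| < (25/8)eps, so |4/y + 4/5| < eps.

delta = min(5/2, (25/8)eps)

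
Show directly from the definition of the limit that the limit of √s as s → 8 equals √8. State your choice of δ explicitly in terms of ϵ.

δ = min(8, √8·ϵ)

Suppose ϵ > 0. We want δ > 0 such that 0 < |s − 8| < δ implies |√s − √8| < ϵ.
Multiplying by the conjugate, |√s − √8| = |s − 8|/(√s + √8).
Restrict δ ≤ 8 so that |s − 8| < 8 forces s > 0, and then √s + √8 > √8.
Hence |√s − √8| < |s − 8|/√8, which is < ϵ once |s − 8| < √8·ϵ.
Take δ = min(8, √8·ϵ). If 0 < |s − 8| < δ then s > 0 and |√s − √8| < |s − 8|/√8 < ϵ.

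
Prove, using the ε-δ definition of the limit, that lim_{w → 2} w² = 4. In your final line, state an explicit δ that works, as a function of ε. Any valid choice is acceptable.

δ = min(2, ε/6)

Suppose ε > 0. We seek δ > 0 with 0 < |w − 2| < δ ⇒ |w² − 4| < ε.
Factor: w² − 4 = (w − 2)(w + 2), so |w² − 4| = |w − 2|·|w + 2|.
Restrict δ ≤ 2. Then |w − 2| < 2 gives |w| < 4, so by the triangle inequality |w + 2| ≤ 4 + 2 = 6.
Hence |w² − 4| ≤ 6|w − 2|, which is < ε once |w − 2| < ε/6.
Take δ = min(2, ε/6). If 0 < |w − 2| < δ then both bounds hold and |w² − 4| ≤ 6|w − 2| < 6·(ε/6) = ε.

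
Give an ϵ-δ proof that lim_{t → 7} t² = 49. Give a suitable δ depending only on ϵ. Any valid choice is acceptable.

δ = min(2, ϵ/16)

Fix ϵ > 0. We seek δ > 0 with 0 < |t − 7| < δ ⇒ |t² − 49| < ϵ.
Factor: t² − 49 = (t − 7)(t + 7), so |t² − 49| = |t − 7|·|t + 7|.
Restrict δ ≤ 2. Then |t − 7| < 2 gives |t| < 9, so by the triangle inequality |t + 7| ≤ 9 + 7 = 16.
Hence |t² − 49| ≤ 16|t − 7|, which is < ϵ once |t − 7| < ϵ/16.
Take δ = min(2, ϵ/16). If 0 < |t − 7| < δ then both bounds hold and |t² − 49| ≤ 16|t − 7| < 16·(ϵ/16) = ϵ.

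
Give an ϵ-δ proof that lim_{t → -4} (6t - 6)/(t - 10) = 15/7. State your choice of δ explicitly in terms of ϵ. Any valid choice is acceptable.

Let ϵ > 0. We want δ > 0 with 0 < |t + 4| < δ ⇒ |(6t - 6)/(t - 10) − (15/7)| < ϵ.
Combining over a common denominator, (6t - 6)/(t - 10) − (15/7) = [(6t - 6)·(-14) − (-30)·(t - 10)] / [(-14)·(t - 10)] = -54(t + 4) / ((-14)(t - 10)).
So |(6t - 6)/(t - 10) − (15/7)| = 54|t + 4| / (14·|t − 10|).
Restrict δ ≤ 7. Then |t + 4| < 7 gives |t − 10| = |(t + 4) + (-14)| ≥ 14 − 7 = 7.
Hence |(6t - 6)/(t - 10) − (15/7)| < 54|t + 4|/(14·7) = (27/49)|t + 4|, which is < ϵ once |t + 4| < (49/27)ϵ.
Take δ = min(7, (49/27)ϵ). Then 0 < |t + 4| < δ forces both bounds, so |(6t - 6)/(t - 10) − (15/7)| < ϵ.

δ = min(7, (49/27)ϵ)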